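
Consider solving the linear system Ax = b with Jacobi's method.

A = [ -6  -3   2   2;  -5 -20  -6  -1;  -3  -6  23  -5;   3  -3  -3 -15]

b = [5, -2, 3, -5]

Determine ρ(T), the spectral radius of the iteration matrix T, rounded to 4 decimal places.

0.5375

Let D = diag(-6, -20, 23, -15); L, U the strict triangles.
T_J = -D⁻¹(L+U): T[0,1] = -(-3)/(-6) = -0.5000; T[0,0] = 0.
  T[0,:] = [+0.0000  -0.5000  +0.3333  +0.3333]
  T[1,:] = [-0.2500  +0.0000  -0.3000  -0.0500]
  T[2,:] = [+0.1304  +0.2609  +0.0000  +0.2174]
  T[3,:] = [+0.2000  -0.2000  -0.2000  +0.0000]
|λ(T)| sorted: 0.5375, 0.4168, 0.3394, 0.3394.
spectral radius ρ = 0.5375; 0.5375 < 1: convergent.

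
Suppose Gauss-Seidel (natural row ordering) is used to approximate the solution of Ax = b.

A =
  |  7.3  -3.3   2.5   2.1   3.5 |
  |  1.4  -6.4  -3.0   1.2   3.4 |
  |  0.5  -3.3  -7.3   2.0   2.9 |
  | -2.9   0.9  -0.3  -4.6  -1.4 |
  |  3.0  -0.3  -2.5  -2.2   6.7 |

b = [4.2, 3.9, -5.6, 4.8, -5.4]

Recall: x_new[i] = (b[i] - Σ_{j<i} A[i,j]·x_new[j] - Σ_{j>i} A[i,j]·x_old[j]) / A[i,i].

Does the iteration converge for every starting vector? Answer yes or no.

A = D + L + U where D = diag(7.3, -6.4, -7.3, -4.6, 6.7).
Gauss-Seidel: T = -(D+L)⁻¹U, row 0 first, T[0,3] = -(2.1)/(7.3) = -0.2877; later rows by forward substitution.
  T[0,:] = [+0.0000  +0.4521  -0.3425  -0.2877  -0.4795]
  T[1,:] = [+0.0000  +0.0989  -0.5437  +0.1246  +0.4264]
  T[2,:] = [+0.0000  -0.0137  +0.2223  +0.1980  +0.1717]
  T[3,:] = [+0.0000  -0.2647  +0.0950  +0.1928  +0.0701]
  T[4,:] = [+0.0000  -0.2900  +0.2432  +0.2716  +0.3209]
moduli |λ_i(T)| = 0.5337, 0.3699, 0.3699, 0.1084, 0.0000.
spectral radius ρ = 0.5337; 0.5337 < 1 ⇒ converges.

yes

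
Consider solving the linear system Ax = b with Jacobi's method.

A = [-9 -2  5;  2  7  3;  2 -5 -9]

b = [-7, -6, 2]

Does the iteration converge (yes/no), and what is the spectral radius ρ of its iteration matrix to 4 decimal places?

yes, ρ = 0.7549

Let D = diag(-9, 7, -9); L, U the strict triangles.
Jacobi: T = -D⁻¹(L+U), T[0,1] = -(-2)/(-9) = -0.2222; T[0,0] = 0.
  T[0,:] = [+0.0000, -0.2222, +0.5556]
  T[1,:] = [-0.2857, +0.0000, -0.4286]
  T[2,:] = [+0.2222, -0.5556, +0.0000]
|roots of det(T-λI)|: 0.7549, 0.3806, 0.3806.
ρ(T) = max|λ| = 0.7549; 0.7549 < 1: convergent.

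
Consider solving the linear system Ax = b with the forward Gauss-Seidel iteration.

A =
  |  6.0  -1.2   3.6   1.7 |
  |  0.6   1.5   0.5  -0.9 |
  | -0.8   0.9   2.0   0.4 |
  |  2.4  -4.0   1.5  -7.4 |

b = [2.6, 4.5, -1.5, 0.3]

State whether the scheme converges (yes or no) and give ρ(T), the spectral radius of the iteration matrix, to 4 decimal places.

Let D = diag(6, 1.5, 2, -7.4); L, U the strict triangles.
Gauss-Seidel: T = -(D+L)⁻¹U, row 0 first, T[0,2] = -(3.6)/(6) = -0.6000; later rows by forward substitution.
  T[0,:] = [+0.0000  +0.2000  -0.6000  -0.2833]
  T[1,:] = [+0.0000  -0.0800  -0.0933  +0.7133]
  T[2,:] = [+0.0000  +0.1160  -0.1980  -0.6343]
  T[3,:] = [+0.0000  +0.1316  -0.1843  -0.6061]
moduli |λ_i(T)| = 0.8961, 0.0758, 0.0637, 0.0000.
ρ(T) = max|λ| = 0.8961; 0.8961 < 1, so it converges for any x₀.

yes, ρ = 0.8961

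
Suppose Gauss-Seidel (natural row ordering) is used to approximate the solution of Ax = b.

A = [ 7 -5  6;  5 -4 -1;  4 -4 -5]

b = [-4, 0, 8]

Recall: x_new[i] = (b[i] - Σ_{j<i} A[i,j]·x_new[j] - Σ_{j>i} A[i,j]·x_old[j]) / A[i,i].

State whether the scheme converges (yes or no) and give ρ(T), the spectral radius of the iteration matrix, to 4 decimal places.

Diagonal D = diag(7, -4, -5); L, U strict lower/upper.
T_GS = -(D+L)⁻¹U: row 0 first, T[0,1] = -(-5)/(7) = +0.7143; later rows by forward substitution.
  T[0,:] = [+0.0000  +0.7143  -0.8571]
  T[1,:] = [+0.0000  +0.8929  -1.3214]
  T[2,:] = [+0.0000  -0.1429  +0.3714]
|λ(T)| sorted: 1.1388, 0.1254, 0.0000.
spectral radius ρ = 1.1388; 1.1388 > 1 ⇒ diverges.

no, ρ = 1.1388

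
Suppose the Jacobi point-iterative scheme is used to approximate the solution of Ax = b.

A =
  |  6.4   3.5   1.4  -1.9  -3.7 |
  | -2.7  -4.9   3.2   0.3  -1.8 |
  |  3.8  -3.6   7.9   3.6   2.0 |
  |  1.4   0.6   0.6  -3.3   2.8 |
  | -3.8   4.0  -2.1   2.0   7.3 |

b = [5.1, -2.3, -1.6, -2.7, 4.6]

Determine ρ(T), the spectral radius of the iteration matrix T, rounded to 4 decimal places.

1.2740

Let D = diag(6.4, -4.9, 7.9, -3.3, 7.3); L, U the strict triangles.
T_J = -D⁻¹(L+U): T[3,2] = -(0.6)/(-3.3) = +0.1818; T[3,3] = 0.
  T[0,:] = [+0.0000 -0.5469 -0.2188 +0.2969 +0.5781]
  T[1,:] = [-0.5510 +0.0000 +0.6531 +0.0612 -0.3673]
  T[2,:] = [-0.4810 +0.4557 +0.0000 -0.4557 -0.2532]
  T[3,:] = [+0.4242 +0.1818 +0.1818 +0.0000 +0.8485]
  T[4,:] = [+0.5205 -0.5479 +0.2877 -0.2740 +0.0000]
|roots of det(T-λI)|: 1.2740, 0.8018, 0.6284, 0.6224, 0.6224.
ρ(T) = max|λ| = 1.2740; 1.2740 > 1: divergent.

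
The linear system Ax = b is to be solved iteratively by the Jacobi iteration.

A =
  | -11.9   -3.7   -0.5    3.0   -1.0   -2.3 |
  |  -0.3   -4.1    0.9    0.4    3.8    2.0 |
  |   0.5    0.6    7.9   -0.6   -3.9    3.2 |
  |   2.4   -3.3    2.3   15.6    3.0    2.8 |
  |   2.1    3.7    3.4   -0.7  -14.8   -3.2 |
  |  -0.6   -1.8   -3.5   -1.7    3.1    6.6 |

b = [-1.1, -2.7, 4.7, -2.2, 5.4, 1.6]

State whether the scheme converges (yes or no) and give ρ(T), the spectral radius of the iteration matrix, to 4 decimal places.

yes, ρ = 0.8618

Split A = D + L + U, D = diag(-11.9, -4.1, 7.9, 15.6, -14.8, 6.6).
Jacobi: T = -D⁻¹(L+U), T[4,0] = -(2.1)/(-14.8) = +0.1419; T[4,4] = 0.
  T[0,:] = [+0.0000, -0.3109, -0.0420, +0.2521, -0.0840, -0.1933]
  T[1,:] = [-0.0732, +0.0000, +0.2195, +0.0976, +0.9268, +0.4878]
  T[2,:] = [-0.0633, -0.0759, +0.0000, +0.0759, +0.4937, -0.4051]
  T[3,:] = [-0.1538, +0.2115, -0.1474, +0.0000, -0.1923, -0.1795]
  T[4,:] = [+0.1419, +0.2500, +0.2297, -0.0473, +0.0000, -0.2162]
  T[5,:] = [+0.0909, +0.2727, +0.5303, +0.2576, -0.4697, +0.0000]
|λ(T)| sorted: 0.8618, 0.5205, 0.5205, 0.4793, 0.4793, 0.0564.
ρ = 0.8618; 0.8618 < 1 ⇒ converges.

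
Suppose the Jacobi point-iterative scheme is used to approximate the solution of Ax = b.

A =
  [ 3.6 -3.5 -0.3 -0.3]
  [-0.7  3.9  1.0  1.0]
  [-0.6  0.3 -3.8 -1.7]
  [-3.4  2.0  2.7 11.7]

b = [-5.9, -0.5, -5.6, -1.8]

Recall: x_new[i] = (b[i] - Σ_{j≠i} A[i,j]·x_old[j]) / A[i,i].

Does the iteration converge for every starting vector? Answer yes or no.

yes

Split A = D + L + U, D = diag(3.6, 3.9, -3.8, 11.7).
Jacobi: T = -D⁻¹(L+U), T[2,0] = -(-0.6)/(-3.8) = -0.1579; T[2,2] = 0.
  T[0,:] = [+0.0000 +0.9722 +0.0833 +0.0833]
  T[1,:] = [+0.1795 +0.0000 -0.2564 -0.2564]
  T[2,:] = [-0.1579 +0.0789 +0.0000 -0.4474]
  T[3,:] = [+0.2906 -0.1709 -0.2308 +0.0000]
|λ(T)| sorted: 0.6449, 0.4672, 0.1432, 0.1432.
ρ(T) = max|λ| = 0.6449; 0.6449 < 1: convergent.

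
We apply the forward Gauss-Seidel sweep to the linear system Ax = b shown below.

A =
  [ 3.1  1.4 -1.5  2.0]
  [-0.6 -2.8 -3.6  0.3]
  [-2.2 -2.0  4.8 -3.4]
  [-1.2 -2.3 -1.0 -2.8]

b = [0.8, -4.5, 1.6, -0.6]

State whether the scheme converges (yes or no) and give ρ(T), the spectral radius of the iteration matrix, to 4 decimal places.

Write A = D+L+U with D = diag(3.1, -2.8, 4.8, -2.8).
T_GS = -(D+L)⁻¹U: row 0 first, T[0,2] = -(-1.5)/(3.1) = +0.4839; later rows by forward substitution.
  T[0,:] = [+0.0000 -0.4516 +0.4839 -0.6452]
  T[1,:] = [+0.0000 +0.0968 -1.3894 +0.2454]
  T[2,:] = [+0.0000 -0.1667 -0.3571 +0.5149]
  T[3,:] = [+0.0000 +0.1736 +1.0615 -0.1090]
moduli |λ_i(T)| = 1.1893, 0.5509, 0.2691, 0.0000.
ρ = 1.1893; 1.1893 > 1 ⇒ diverges.

no, ρ = 1.1893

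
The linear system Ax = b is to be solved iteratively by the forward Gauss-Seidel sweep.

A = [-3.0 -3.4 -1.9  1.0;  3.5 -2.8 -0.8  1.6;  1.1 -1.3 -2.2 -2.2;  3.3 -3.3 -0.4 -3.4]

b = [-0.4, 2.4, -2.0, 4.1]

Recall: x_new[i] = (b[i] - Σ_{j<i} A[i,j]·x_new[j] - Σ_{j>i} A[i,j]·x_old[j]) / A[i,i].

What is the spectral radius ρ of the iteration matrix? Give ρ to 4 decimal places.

1.2289

Write A = D+L+U with D = diag(-3, -2.8, -2.2, -3.4).
GS T = -(D+L)⁻¹U: row 0 first, T[0,3] = -(1)/(-3) = +0.3333; later rows by forward substitution.
  T[0,:] = [+0.0000, -1.1333, -0.6333, +0.3333]
  T[1,:] = [+0.0000, -1.4167, -1.0774, +0.9881]
  T[2,:] = [+0.0000, +0.2705, +0.3200, -1.4172]
  T[3,:] = [+0.0000, +0.2432, +0.3933, -0.4688]
|eigenvalues of T|: 1.2289, 0.5057, 0.5057, 0.0000.
ρ = 1.2289; 1.2289 > 1, so it fails to converge.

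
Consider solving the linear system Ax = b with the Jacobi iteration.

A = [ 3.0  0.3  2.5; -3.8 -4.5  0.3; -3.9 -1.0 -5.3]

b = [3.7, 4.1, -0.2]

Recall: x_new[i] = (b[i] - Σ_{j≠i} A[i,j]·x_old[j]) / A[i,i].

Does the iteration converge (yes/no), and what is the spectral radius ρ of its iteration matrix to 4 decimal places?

Write A = D+L+U with D = diag(3, -4.5, -5.3).
T_J = -D⁻¹(L+U): T[0,2] = -(2.5)/(3) = -0.8333; T[0,0] = 0.
  T[0,:] = [+0.0000, -0.1000, -0.8333]
  T[1,:] = [-0.8444, +0.0000, +0.0667]
  T[2,:] = [-0.7358, -0.1887, +0.0000]
|λ(T)| sorted: 0.9087, 0.7108, 0.1980.
spectral radius ρ = 0.9087; 0.9087 < 1 ⇒ converges.

yes, ρ = 0.9087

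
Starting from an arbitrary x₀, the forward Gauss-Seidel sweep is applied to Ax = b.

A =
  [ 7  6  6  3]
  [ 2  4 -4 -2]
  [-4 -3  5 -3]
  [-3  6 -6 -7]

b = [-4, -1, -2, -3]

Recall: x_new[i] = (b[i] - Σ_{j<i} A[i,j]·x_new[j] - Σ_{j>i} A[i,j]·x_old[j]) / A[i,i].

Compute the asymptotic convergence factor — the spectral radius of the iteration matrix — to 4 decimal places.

1.5330

Diagonal D = diag(7, 4, 5, -7); L, U strict lower/upper.
T_GS = -(D+L)⁻¹U: row 0 first, T[0,2] = -(6)/(7) = -0.8571; later rows by forward substitution.
  T[0,:] = [+0.0000, -0.8571, -0.8571, -0.4286]
  T[1,:] = [+0.0000, +0.4286, +1.4286, +0.7143]
  T[2,:] = [+0.0000, -0.4286, +0.1714, +0.6857]
  T[3,:] = [+0.0000, +1.1020, +1.4449, +0.2082]
|roots of det(T-λI)|: 1.5330, 0.3792, 0.3792, 0.0000.
ρ(T) = max|λ| = 1.5330; 1.5330 > 1 ⇒ diverges.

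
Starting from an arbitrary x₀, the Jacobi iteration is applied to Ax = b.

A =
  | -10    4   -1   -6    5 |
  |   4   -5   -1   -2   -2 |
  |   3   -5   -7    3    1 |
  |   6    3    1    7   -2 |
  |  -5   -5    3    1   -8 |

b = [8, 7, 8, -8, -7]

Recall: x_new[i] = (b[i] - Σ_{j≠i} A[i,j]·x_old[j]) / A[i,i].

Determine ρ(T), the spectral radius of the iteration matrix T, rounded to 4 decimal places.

A = D + L + U where D = diag(-10, -5, -7, 7, -8).
Jacobi T = -D⁻¹(L+U): T[1,3] = -(-2)/(-5) = -0.4000; T[1,1] = 0.
  T[0,:] = [+0.0000  +0.4000  -0.1000  -0.6000  +0.5000]
  T[1,:] = [+0.8000  +0.0000  -0.2000  -0.4000  -0.4000]
  T[2,:] = [+0.4286  -0.7143  +0.0000  +0.4286  +0.1429]
  T[3,:] = [-0.8571  -0.4286  -0.1429  +0.0000  +0.2857]
  T[4,:] = [-0.6250  -0.6250  +0.3750  +0.1250  +0.0000]
|roots of det(T-λI)|: 1.1865, 0.7385, 0.7385, 0.6121, 0.5147.
ρ = 1.1865; 1.1865 > 1, so it fails to converge.

1.1865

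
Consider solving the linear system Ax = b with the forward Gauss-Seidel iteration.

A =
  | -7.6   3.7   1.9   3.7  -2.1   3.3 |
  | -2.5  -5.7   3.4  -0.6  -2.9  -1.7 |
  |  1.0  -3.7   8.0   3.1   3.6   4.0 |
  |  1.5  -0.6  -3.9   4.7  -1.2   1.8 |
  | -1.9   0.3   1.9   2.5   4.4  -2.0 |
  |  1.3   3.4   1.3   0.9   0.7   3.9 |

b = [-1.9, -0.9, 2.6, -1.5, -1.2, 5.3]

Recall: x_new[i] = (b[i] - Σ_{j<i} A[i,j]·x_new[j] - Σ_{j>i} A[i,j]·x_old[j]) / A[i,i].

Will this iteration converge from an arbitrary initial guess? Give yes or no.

no

Write A = D+L+U with D = diag(-7.6, -5.7, 8, 4.7, 4.4, 3.9).
Gauss-Seidel: T = -(D+L)⁻¹U, row 0 first, T[0,2] = -(1.9)/(-7.6) = +0.2500; later rows by forward substitution.
  T[0,:] = [+0.0000 +0.4868 +0.2500 +0.4868 -0.2763 +0.4342]
  T[1,:] = [+0.0000 -0.2135 +0.4868 -0.3188 -0.3876 -0.4887]
  T[2,:] = [+0.0000 -0.1596 +0.1939 -0.5958 -0.5947 -0.7803]
  T[3,:] = [+0.0000 -0.3151 +0.1433 -0.6905 -0.1995 -1.2314]
  T[4,:] = [+0.0000 +0.4727 -0.0904 +0.8815 +0.2772 +1.7120]
  T[5,:] = [+0.0000 +0.0649 -0.5892 +0.3153 +0.6245 +0.5183]
|roots of det(T-λI)|: 1.2619, 0.8932, 0.1723, 0.1497, 0.1497, 0.0000.
ρ(T) = max|λ| = 1.2619; 1.2619 > 1 ⇒ diverges.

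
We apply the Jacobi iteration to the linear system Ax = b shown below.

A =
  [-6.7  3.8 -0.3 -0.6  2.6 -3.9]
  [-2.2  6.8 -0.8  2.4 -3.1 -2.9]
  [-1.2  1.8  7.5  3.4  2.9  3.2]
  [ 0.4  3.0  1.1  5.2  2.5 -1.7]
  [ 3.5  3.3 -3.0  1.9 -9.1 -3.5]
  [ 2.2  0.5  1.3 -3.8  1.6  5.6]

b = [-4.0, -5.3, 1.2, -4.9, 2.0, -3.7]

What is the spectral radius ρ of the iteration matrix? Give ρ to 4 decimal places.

1.1501

Split A = D + L + U, D = diag(-6.7, 6.8, 7.5, 5.2, -9.1, 5.6).
T_J = -D⁻¹(L+U): T[4,3] = -(1.9)/(-9.1) = +0.2088; T[4,4] = 0.
  T[0,:] = [+0.0000 +0.5672 -0.0448 -0.0896 +0.3881 -0.5821]
  T[1,:] = [+0.3235 +0.0000 +0.1176 -0.3529 +0.4559 +0.4265]
  T[2,:] = [+0.1600 -0.2400 +0.0000 -0.4533 -0.3867 -0.4267]
  T[3,:] = [-0.0769 -0.5769 -0.2115 +0.0000 -0.4808 +0.3269]
  T[4,:] = [+0.3846 +0.3626 -0.3297 +0.2088 +0.0000 -0.3846]
  T[5,:] = [-0.3929 -0.0893 -0.2321 +0.6786 -0.2857 +0.0000]
|eigenvalues of T|: 1.1501, 0.9673, 0.5798, 0.3461, 0.3461, 0.0738.
ρ(T) = max|λ| = 1.1501; 1.1501 > 1: divergent.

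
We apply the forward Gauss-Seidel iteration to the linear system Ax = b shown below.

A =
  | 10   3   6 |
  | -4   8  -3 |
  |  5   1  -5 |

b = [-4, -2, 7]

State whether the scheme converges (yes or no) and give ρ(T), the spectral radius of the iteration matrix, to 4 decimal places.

yes, ρ = 0.5177

Split A = D + L + U, D = diag(10, 8, -5).
GS T = -(D+L)⁻¹U: row 0 first, T[0,2] = -(6)/(10) = -0.6000; later rows by forward substitution.
  T[0,:] = [+0.0000  -0.3000  -0.6000]
  T[1,:] = [+0.0000  -0.1500  +0.0750]
  T[2,:] = [+0.0000  -0.3300  -0.5850]
|eigenvalues of T|: 0.5177, 0.2173, 0.0000.
ρ(T) = max|λ| = 0.5177; 0.5177 < 1: convergent.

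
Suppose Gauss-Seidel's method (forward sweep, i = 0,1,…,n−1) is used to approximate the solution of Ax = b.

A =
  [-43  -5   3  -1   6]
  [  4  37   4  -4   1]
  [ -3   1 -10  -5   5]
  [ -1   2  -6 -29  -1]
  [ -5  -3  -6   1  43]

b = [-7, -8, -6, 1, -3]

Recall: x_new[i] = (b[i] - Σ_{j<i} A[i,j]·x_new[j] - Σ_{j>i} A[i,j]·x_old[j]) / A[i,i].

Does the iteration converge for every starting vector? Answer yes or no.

A = D + L + U where D = diag(-43, 37, -10, -29, 43).
T_GS = -(D+L)⁻¹U: row 0 first, T[0,1] = -(-5)/(-43) = -0.1163; later rows by forward substitution.
  T[0,:] = [+0.0000 -0.1163 +0.0698 -0.0233 +0.1395]
  T[1,:] = [+0.0000 +0.0126 -0.1157 +0.1106 -0.0421]
  T[2,:] = [+0.0000 +0.0361 -0.0325 -0.4820 +0.4539]
  T[3,:] = [+0.0000 -0.0026 -0.0037 +0.1081 -0.1361]
  T[4,:] = [+0.0000 -0.0075 -0.0044 -0.0648 +0.0798]
eigenvalue magnitudes: 0.1958, 0.0735, 0.0735, 0.0238, 0.0000.
ρ = 0.1958; 0.1958 < 1, so it converges for any x₀.

yes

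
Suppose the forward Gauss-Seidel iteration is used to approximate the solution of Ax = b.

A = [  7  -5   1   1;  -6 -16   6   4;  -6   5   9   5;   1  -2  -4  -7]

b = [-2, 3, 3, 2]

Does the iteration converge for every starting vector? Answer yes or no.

A = D + L + U where D = diag(7, -16, 9, -7).
GS T = -(D+L)⁻¹U: row 0 first, T[0,1] = -(-5)/(7) = +0.7143; later rows by forward substitution.
  T[0,:] = [+0.0000  +0.7143  -0.1429  -0.1429]
  T[1,:] = [+0.0000  -0.2679  +0.4286  +0.3036]
  T[2,:] = [+0.0000  +0.6250  -0.3333  -0.8194]
  T[3,:] = [+0.0000  -0.1786  +0.0476  +0.3611]
|eigenvalues of T|: 0.7090, 0.3925, 0.0764, 0.0000.
spectral radius ρ = 0.7090; 0.7090 < 1: convergent.

yes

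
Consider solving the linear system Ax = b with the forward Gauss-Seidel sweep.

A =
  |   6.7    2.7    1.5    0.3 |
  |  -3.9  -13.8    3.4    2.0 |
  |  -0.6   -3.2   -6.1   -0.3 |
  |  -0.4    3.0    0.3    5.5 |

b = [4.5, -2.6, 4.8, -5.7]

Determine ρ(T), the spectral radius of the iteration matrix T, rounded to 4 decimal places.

Write A = D+L+U with D = diag(6.7, -13.8, -6.1, 5.5).
GS T = -(D+L)⁻¹U: row 0 first, T[0,3] = -(0.3)/(6.7) = -0.0448; later rows by forward substitution.
  T[0,:] = [+0.0000, -0.4030, -0.2239, -0.0448]
  T[1,:] = [+0.0000, +0.1139, +0.3096, +0.1576]
  T[2,:] = [+0.0000, -0.0201, -0.1404, -0.1274]
  T[3,:] = [+0.0000, -0.0903, -0.1775, -0.0823]
|eigenvalues of T|: 0.1848, 0.0960, 0.0200, 0.0000.
ρ(T) = max|λ| = 0.1848; 0.1848 < 1: convergent.

0.1848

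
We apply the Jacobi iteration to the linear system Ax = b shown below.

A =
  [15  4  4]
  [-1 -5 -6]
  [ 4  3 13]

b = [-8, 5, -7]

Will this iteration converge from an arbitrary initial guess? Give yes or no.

yes

Diagonal D = diag(15, -5, 13); L, U strict lower/upper.
Jacobi: T = -D⁻¹(L+U), T[0,2] = -(4)/(15) = -0.2667; T[0,0] = 0.
  T[0,:] = [+0.0000 -0.2667 -0.2667]
  T[1,:] = [-0.2000 +0.0000 -1.2000]
  T[2,:] = [-0.3077 -0.2308 +0.0000]
moduli |λ_i(T)| = 0.7485, 0.3847, 0.3847.
ρ = 0.7485; 0.7485 < 1 ⇒ converges.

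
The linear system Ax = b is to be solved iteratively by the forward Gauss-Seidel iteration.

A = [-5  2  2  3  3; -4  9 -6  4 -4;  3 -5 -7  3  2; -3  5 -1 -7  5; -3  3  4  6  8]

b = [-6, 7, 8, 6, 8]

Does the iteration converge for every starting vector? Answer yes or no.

no

Split A = D + L + U, D = diag(-5, 9, -7, -7, 8).
GS T = -(D+L)⁻¹U: row 0 first, T[0,3] = -(3)/(-5) = +0.6000; later rows by forward substitution.
  T[0,:] = [+0.0000 +0.4000 +0.4000 +0.6000 +0.6000]
  T[1,:] = [+0.0000 +0.1778 +0.8444 -0.1778 +0.7111]
  T[2,:] = [+0.0000 +0.0444 -0.4317 +0.8127 +0.0349]
  T[3,:] = [+0.0000 -0.0508 +0.4934 -0.5002 +0.9601]
  T[4,:] = [+0.0000 +0.0992 -0.3209 +0.2605 -0.7792]
moduli |λ_i(T)| = 1.5738, 0.3533, 0.2346, 0.2346, 0.0000.
ρ = 1.5738; 1.5738 > 1: divergent.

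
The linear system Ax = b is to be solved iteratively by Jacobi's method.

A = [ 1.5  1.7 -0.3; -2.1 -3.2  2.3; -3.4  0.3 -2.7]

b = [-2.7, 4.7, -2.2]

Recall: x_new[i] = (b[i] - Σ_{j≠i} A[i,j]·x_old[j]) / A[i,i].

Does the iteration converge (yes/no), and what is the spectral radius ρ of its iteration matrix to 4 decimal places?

Diagonal D = diag(1.5, -3.2, -2.7); L, U strict lower/upper.
Jacobi T = -D⁻¹(L+U): T[2,1] = -(0.3)/(-2.7) = +0.1111; T[2,2] = 0.
  T[0,:] = [+0.0000  -1.1333  +0.2000]
  T[1,:] = [-0.6562  +0.0000  +0.7188]
  T[2,:] = [-1.2593  +0.1111  +0.0000]
eigenvalue magnitudes: 1.1917, 0.9211, 0.9211.
ρ(T) = max|λ| = 1.1917; 1.1917 > 1 ⇒ diverges.

no, ρ = 1.1917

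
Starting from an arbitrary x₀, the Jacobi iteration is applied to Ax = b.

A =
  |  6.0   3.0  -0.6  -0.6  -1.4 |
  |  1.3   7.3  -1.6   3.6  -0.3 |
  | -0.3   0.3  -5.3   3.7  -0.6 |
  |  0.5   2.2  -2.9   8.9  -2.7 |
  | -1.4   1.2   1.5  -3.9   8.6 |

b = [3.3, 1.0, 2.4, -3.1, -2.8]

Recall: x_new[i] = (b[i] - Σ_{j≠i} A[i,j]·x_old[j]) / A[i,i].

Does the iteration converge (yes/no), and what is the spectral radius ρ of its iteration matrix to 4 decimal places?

yes, ρ = 0.8356

A = D + L + U where D = diag(6, 7.3, -5.3, 8.9, 8.6).
Jacobi: T = -D⁻¹(L+U), T[2,1] = -(0.3)/(-5.3) = +0.0566; T[2,2] = 0.
  T[0,:] = [+0.0000, -0.5000, +0.1000, +0.1000, +0.2333]
  T[1,:] = [-0.1781, +0.0000, +0.2192, -0.4932, +0.0411]
  T[2,:] = [-0.0566, +0.0566, +0.0000, +0.6981, -0.1132]
  T[3,:] = [-0.0562, -0.2472, +0.3258, +0.0000, +0.3034]
  T[4,:] = [+0.1628, -0.1395, -0.1744, +0.4535, +0.0000]
|λ(T)| sorted: 0.8356, 0.6542, 0.3361, 0.1368, 0.0179.
ρ = 0.8356; 0.8356 < 1 ⇒ converges.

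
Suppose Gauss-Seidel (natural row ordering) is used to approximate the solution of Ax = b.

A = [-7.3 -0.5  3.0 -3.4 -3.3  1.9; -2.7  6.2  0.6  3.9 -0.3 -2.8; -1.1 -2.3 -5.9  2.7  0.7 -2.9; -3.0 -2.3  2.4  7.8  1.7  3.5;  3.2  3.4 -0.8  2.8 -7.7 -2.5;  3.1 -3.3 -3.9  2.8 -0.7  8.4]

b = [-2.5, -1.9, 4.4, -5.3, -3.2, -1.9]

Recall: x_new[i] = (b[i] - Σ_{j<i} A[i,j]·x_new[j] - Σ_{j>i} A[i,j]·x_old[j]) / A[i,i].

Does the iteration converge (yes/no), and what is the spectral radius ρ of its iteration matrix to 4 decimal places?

Let D = diag(-7.3, 6.2, -5.9, 7.8, -7.7, 8.4); L, U the strict triangles.
Gauss-Seidel: T = -(D+L)⁻¹U, row 0 first, T[0,5] = -(1.9)/(-7.3) = +0.2603; later rows by forward substitution.
  T[0,:] = [+0.0000 -0.0685 +0.4110 -0.4658 -0.4521 +0.2603]
  T[1,:] = [+0.0000 -0.0298 +0.0822 -0.8319 -0.1485 +0.5650]
  T[2,:] = [+0.0000 +0.0244 -0.1087 +0.8687 +0.2608 -0.7603]
  T[3,:] = [+0.0000 -0.0426 +0.2157 -0.6917 -0.5158 +0.0519]
  T[4,:] = [+0.0000 -0.0597 +0.2968 -0.9027 -0.4681 +0.1308]
  T[5,:] = [+0.0000 +0.0341 -0.2170 +0.4038 +0.3625 -0.2335]
|eigenvalues of T|: 1.6469, 0.2412, 0.1968, 0.1968, 0.0051, 0.0000.
spectral radius ρ = 1.6469; 1.6469 > 1 ⇒ diverges.

no, ρ = 1.6469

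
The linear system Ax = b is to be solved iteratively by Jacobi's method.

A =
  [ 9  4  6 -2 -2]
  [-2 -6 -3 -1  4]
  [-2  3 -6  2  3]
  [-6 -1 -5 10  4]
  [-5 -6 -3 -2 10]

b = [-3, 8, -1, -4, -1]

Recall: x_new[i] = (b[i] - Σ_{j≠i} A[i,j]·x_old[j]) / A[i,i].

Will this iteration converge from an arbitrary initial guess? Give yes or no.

A = D + L + U where D = diag(9, -6, -6, 10, 10).
T_J = -D⁻¹(L+U): T[4,2] = -(-3)/(10) = +0.3000; T[4,4] = 0.
  T[0,:] = [+0.0000 -0.4444 -0.6667 +0.2222 +0.2222]
  T[1,:] = [-0.3333 +0.0000 -0.5000 -0.1667 +0.6667]
  T[2,:] = [-0.3333 +0.5000 +0.0000 +0.3333 +0.5000]
  T[3,:] = [+0.6000 +0.1000 +0.5000 +0.0000 -0.4000]
  T[4,:] = [+0.5000 +0.6000 +0.3000 +0.2000 +0.0000]
|λ(T)| sorted: 1.1808, 0.6512, 0.6512, 0.2851, 0.2382.
ρ = 1.1808; 1.1808 > 1 ⇒ diverges.

no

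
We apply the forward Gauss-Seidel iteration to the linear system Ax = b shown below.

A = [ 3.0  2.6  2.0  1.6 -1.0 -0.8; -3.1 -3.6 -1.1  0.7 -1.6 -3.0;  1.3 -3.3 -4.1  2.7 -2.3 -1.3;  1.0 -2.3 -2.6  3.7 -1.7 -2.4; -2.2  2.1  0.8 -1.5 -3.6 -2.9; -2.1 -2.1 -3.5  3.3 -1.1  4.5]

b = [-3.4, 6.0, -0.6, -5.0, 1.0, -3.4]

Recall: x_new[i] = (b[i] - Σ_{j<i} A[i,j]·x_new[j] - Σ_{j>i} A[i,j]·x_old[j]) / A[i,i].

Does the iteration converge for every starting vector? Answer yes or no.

A = D + L + U where D = diag(3, -3.6, -4.1, 3.7, -3.6, 4.5).
GS T = -(D+L)⁻¹U: row 0 first, T[0,2] = -(2)/(3) = -0.6667; later rows by forward substitution.
  T[0,:] = [+0.0000 -0.8667 -0.6667 -0.5333 +0.3333 +0.2667]
  T[1,:] = [+0.0000 +0.7463 +0.2685 +0.6537 -0.7315 -1.0630]
  T[2,:] = [+0.0000 -0.8755 -0.4275 -0.0367 +0.1335 +0.6230]
  T[3,:] = [+0.0000 +0.0830 +0.0467 +0.5247 +0.0085 +0.3536]
  T[4,:] = [+0.0000 +0.7359 +0.4496 +0.4805 -0.6043 -1.5975]
  T[5,:] = [+0.0000 -0.6181 -0.4426 -0.2397 -0.2359 -0.5368]
|roots of det(T-λI)|: 1.3973, 0.6134, 0.6134, 0.2394, 0.2394, 0.0000.
spectral radius ρ = 1.3973; 1.3973 > 1: divergent.

no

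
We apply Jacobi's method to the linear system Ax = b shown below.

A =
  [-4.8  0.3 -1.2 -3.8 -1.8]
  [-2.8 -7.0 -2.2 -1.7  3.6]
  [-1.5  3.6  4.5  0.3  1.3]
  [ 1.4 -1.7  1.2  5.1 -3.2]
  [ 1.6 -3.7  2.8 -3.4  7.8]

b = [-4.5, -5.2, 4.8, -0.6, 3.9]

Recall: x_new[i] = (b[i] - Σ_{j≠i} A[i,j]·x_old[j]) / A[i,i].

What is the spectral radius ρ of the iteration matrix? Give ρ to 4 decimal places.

1.2463

Let D = diag(-4.8, -7, 4.5, 5.1, 7.8); L, U the strict triangles.
Jacobi: T = -D⁻¹(L+U), T[4,2] = -(2.8)/(7.8) = -0.3590; T[4,4] = 0.
  T[0,:] = [+0.0000  +0.0625  -0.2500  -0.7917  -0.3750]
  T[1,:] = [-0.4000  +0.0000  -0.3143  -0.2429  +0.5143]
  T[2,:] = [+0.3333  -0.8000  +0.0000  -0.0667  -0.2889]
  T[3,:] = [-0.2745  +0.3333  -0.2353  +0.0000  +0.6275]
  T[4,:] = [-0.2051  +0.4744  -0.3590  +0.4359  +0.0000]
eigenvalue magnitudes: 1.2463, 0.6448, 0.5149, 0.3571, 0.3571.
ρ = 1.2463; 1.2463 > 1: divergent.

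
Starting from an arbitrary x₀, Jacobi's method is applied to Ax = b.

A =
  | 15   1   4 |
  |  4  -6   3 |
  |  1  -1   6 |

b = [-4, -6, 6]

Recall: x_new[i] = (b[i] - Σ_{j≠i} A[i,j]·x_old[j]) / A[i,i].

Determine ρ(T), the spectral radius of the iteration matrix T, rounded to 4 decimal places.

A = D + L + U where D = diag(15, -6, 6).
Jacobi: T = -D⁻¹(L+U), T[0,2] = -(4)/(15) = -0.2667; T[0,0] = 0.
  T[0,:] = [+0.0000, -0.0667, -0.2667]
  T[1,:] = [+0.6667, +0.0000, +0.5000]
  T[2,:] = [-0.1667, +0.1667, +0.0000]
|λ(T)| sorted: 0.3825, 0.2509, 0.2509.
spectral radius ρ = 0.3825; 0.3825 < 1: convergent.

0.3825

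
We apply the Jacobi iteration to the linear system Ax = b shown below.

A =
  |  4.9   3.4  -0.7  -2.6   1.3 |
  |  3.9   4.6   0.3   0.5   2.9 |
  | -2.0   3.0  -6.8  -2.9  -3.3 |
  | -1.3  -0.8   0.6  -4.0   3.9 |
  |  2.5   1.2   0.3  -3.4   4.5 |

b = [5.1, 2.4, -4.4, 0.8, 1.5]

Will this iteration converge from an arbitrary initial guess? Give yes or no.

no

Diagonal D = diag(4.9, 4.6, -6.8, -4, 4.5); L, U strict lower/upper.
Jacobi: T = -D⁻¹(L+U), T[2,3] = -(-2.9)/(-6.8) = -0.4265; T[2,2] = 0.
  T[0,:] = [+0.0000  -0.6939  +0.1429  +0.5306  -0.2653]
  T[1,:] = [-0.8478  +0.0000  -0.0652  -0.1087  -0.6304]
  T[2,:] = [-0.2941  +0.4412  +0.0000  -0.4265  -0.4853]
  T[3,:] = [-0.3250  -0.2000  +0.1500  +0.0000  +0.9750]
  T[4,:] = [-0.5556  -0.2667  -0.0667  +0.7556  +0.0000]
eigenvalue magnitudes: 1.1945, 0.8009, 0.8009, 0.5144, 0.1815.
spectral radius ρ = 1.1945; 1.1945 > 1: divergent.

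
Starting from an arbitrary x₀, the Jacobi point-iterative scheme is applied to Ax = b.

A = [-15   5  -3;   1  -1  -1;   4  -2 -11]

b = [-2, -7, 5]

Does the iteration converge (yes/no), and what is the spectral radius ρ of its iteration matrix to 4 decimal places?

Split A = D + L + U, D = diag(-15, -1, -11).
T_J = -D⁻¹(L+U): T[1,0] = -(1)/(-1) = +1.0000; T[1,1] = 0.
  T[0,:] = [+0.0000  +0.3333  -0.2000]
  T[1,:] = [+1.0000  +0.0000  -1.0000]
  T[2,:] = [+0.3636  -0.1818  +0.0000]
|λ(T)| sorted: 0.7458, 0.5319, 0.2139.
ρ(T) = max|λ| = 0.7458; 0.7458 < 1: convergent.

yes, ρ = 0.7458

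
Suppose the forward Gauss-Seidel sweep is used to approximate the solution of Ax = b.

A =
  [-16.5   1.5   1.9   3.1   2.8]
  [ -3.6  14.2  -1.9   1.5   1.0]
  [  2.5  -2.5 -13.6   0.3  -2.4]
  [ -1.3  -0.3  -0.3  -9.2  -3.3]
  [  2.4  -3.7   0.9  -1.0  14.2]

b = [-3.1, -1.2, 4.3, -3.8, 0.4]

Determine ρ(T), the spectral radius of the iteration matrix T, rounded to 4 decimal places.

0.1913

Diagonal D = diag(-16.5, 14.2, -13.6, -9.2, 14.2); L, U strict lower/upper.
Gauss-Seidel: T = -(D+L)⁻¹U, row 0 first, T[0,1] = -(1.5)/(-16.5) = +0.0909; later rows by forward substitution.
  T[0,:] = [+0.0000 +0.0909 +0.1152 +0.1879 +0.1697]
  T[1,:] = [+0.0000 +0.0230 +0.1630 -0.0580 -0.0274]
  T[2,:] = [+0.0000 +0.0125 -0.0088 +0.0673 -0.1402]
  T[3,:] = [+0.0000 -0.0140 -0.0213 -0.0268 -0.3772]
  T[4,:] = [+0.0000 -0.0111 +0.0221 -0.0530 -0.0535]
|λ(T)| sorted: 0.1913, 0.0539, 0.0397, 0.0397, 0.0000.
ρ(T) = max|λ| = 0.1913; 0.1913 < 1: convergent.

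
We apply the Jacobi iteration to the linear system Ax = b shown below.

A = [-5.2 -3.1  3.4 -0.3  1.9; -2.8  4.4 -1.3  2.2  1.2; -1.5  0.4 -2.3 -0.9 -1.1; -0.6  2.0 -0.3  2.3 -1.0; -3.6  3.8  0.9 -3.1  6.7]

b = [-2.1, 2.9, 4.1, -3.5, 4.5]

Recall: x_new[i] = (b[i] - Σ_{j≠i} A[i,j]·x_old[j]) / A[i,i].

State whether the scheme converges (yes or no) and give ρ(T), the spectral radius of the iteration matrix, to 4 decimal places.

no, ρ = 1.1263

Let D = diag(-5.2, 4.4, -2.3, 2.3, 6.7); L, U the strict triangles.
T_J = -D⁻¹(L+U): T[0,3] = -(-0.3)/(-5.2) = -0.0577; T[0,0] = 0.
  T[0,:] = [+0.0000, -0.5962, +0.6538, -0.0577, +0.3654]
  T[1,:] = [+0.6364, +0.0000, +0.2955, -0.5000, -0.2727]
  T[2,:] = [-0.6522, +0.1739, +0.0000, -0.3913, -0.4783]
  T[3,:] = [+0.2609, -0.8696, +0.1304, +0.0000, +0.4348]
  T[4,:] = [+0.5373, -0.5672, -0.1343, +0.4627, +0.0000]
|roots of det(T-λI)|: 1.1263, 0.8091, 0.8091, 0.4970, 0.4970.
ρ(T) = max|λ| = 1.1263; 1.1263 > 1, so it fails to converge.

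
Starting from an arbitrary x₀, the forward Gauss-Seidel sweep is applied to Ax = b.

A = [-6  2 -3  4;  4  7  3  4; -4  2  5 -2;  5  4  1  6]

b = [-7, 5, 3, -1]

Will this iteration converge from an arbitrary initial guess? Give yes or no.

no

A = D + L + U where D = diag(-6, 7, 5, 6).
T_GS = -(D+L)⁻¹U: row 0 first, T[0,3] = -(4)/(-6) = +0.6667; later rows by forward substitution.
  T[0,:] = [+0.0000 +0.3333 -0.5000 +0.6667]
  T[1,:] = [+0.0000 -0.1905 -0.1429 -0.9524]
  T[2,:] = [+0.0000 +0.3429 -0.3429 +1.3143]
  T[3,:] = [+0.0000 -0.2079 +0.5690 -0.1397]
eigenvalue magnitudes: 1.2488, 0.6357, 0.0600, 0.0000.
ρ = 1.2488; 1.2488 > 1, so it fails to converge.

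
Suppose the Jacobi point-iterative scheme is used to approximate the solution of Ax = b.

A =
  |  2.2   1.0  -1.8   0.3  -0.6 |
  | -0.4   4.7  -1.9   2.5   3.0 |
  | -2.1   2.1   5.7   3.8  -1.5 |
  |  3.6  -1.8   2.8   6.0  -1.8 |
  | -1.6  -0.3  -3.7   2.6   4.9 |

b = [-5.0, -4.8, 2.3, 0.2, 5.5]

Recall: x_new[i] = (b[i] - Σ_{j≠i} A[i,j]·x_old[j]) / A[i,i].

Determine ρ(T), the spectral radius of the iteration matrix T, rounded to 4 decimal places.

Split A = D + L + U, D = diag(2.2, 4.7, 5.7, 6, 4.9).
Jacobi T = -D⁻¹(L+U): T[3,1] = -(-1.8)/(6) = +0.3000; T[3,3] = 0.
  T[0,:] = [+0.0000 -0.4545 +0.8182 -0.1364 +0.2727]
  T[1,:] = [+0.0851 +0.0000 +0.4043 -0.5319 -0.6383]
  T[2,:] = [+0.3684 -0.3684 +0.0000 -0.6667 +0.2632]
  T[3,:] = [-0.6000 +0.3000 -0.4667 +0.0000 +0.3000]
  T[4,:] = [+0.3265 +0.0612 +0.7551 -0.5306 +0.0000]
|λ(T)| sorted: 1.1456, 0.7000, 0.7000, 0.6175, 0.6175.
ρ(T) = max|λ| = 1.1456; 1.1456 > 1: divergent.

1.1456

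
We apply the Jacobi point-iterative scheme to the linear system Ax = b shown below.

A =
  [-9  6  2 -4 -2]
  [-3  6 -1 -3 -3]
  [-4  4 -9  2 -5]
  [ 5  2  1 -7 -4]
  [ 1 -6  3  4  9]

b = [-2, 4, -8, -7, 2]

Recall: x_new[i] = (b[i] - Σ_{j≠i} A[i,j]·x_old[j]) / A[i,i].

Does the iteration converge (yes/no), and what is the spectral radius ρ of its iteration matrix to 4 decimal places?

Diagonal D = diag(-9, 6, -9, -7, 9); L, U strict lower/upper.
Jacobi T = -D⁻¹(L+U): T[4,0] = -(1)/(9) = -0.1111; T[4,4] = 0.
  T[0,:] = [+0.0000, +0.6667, +0.2222, -0.4444, -0.2222]
  T[1,:] = [+0.5000, +0.0000, +0.1667, +0.5000, +0.5000]
  T[2,:] = [-0.4444, +0.4444, +0.0000, +0.2222, -0.5556]
  T[3,:] = [+0.7143, +0.2857, +0.1429, +0.0000, -0.5714]
  T[4,:] = [-0.1111, +0.6667, -0.3333, -0.4444, +0.0000]
moduli |λ_i(T)| = 1.1500, 0.7533, 0.7533, 0.5739, 0.5739.
ρ(T) = max|λ| = 1.1500; 1.1500 > 1: divergent.

no, ρ = 1.1500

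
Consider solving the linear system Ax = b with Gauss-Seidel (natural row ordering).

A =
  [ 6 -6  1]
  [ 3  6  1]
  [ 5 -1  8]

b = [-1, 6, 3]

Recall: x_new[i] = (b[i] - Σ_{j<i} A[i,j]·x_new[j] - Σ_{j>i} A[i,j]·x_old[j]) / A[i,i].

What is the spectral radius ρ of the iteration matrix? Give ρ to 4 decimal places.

0.5845

A = D + L + U where D = diag(6, 6, 8).
T_GS = -(D+L)⁻¹U: row 0 first, T[0,1] = -(-6)/(6) = +1.0000; later rows by forward substitution.
  T[0,:] = [+0.0000  +1.0000  -0.1667]
  T[1,:] = [+0.0000  -0.5000  -0.0833]
  T[2,:] = [+0.0000  -0.6875  +0.0938]
eigenvalue magnitudes: 0.5845, 0.1782, 0.0000.
ρ = 0.5845; 0.5845 < 1: convergent.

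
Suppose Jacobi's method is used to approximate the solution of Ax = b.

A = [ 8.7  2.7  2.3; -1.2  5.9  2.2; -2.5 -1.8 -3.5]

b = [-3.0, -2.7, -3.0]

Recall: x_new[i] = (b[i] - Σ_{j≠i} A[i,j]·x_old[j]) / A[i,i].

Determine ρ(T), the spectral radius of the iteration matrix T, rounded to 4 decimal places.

0.6356

Diagonal D = diag(8.7, 5.9, -3.5); L, U strict lower/upper.
Jacobi: T = -D⁻¹(L+U), T[1,2] = -(2.2)/(5.9) = -0.3729; T[1,1] = 0.
  T[0,:] = [+0.0000, -0.3103, -0.2644]
  T[1,:] = [+0.2034, +0.0000, -0.3729]
  T[2,:] = [-0.7143, -0.5143, +0.0000]
|λ(T)| sorted: 0.6356, 0.4381, 0.1975.
ρ(T) = max|λ| = 0.6356; 0.6356 < 1, so it converges for any x₀.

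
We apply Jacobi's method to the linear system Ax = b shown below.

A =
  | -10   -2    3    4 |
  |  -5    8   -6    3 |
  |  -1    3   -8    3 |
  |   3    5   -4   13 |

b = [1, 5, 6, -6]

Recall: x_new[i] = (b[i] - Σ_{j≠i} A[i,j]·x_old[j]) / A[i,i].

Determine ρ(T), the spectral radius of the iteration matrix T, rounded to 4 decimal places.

Split A = D + L + U, D = diag(-10, 8, -8, 13).
Jacobi T = -D⁻¹(L+U): T[1,3] = -(3)/(8) = -0.3750; T[1,1] = 0.
  T[0,:] = [+0.0000  -0.2000  +0.3000  +0.4000]
  T[1,:] = [+0.6250  +0.0000  +0.7500  -0.3750]
  T[2,:] = [-0.1250  +0.3750  +0.0000  +0.3750]
  T[3,:] = [-0.2308  -0.3846  +0.3077  +0.0000]
|roots of det(T-λI)|: 0.8201, 0.4693, 0.4693, 0.4532.
spectral radius ρ = 0.8201; 0.8201 < 1: convergent.

0.8201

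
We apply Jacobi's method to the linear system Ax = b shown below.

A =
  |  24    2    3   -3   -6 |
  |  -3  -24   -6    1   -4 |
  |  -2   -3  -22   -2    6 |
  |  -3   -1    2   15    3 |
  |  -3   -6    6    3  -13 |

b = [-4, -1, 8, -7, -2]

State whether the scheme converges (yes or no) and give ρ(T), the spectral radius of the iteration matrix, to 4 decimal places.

Let D = diag(24, -24, -22, 15, -13); L, U the strict triangles.
Jacobi: T = -D⁻¹(L+U), T[1,4] = -(-4)/(-24) = -0.1667; T[1,1] = 0.
  T[0,:] = [+0.0000 -0.0833 -0.1250 +0.1250 +0.2500]
  T[1,:] = [-0.1250 +0.0000 -0.2500 +0.0417 -0.1667]
  T[2,:] = [-0.0909 -0.1364 +0.0000 -0.0909 +0.2727]
  T[3,:] = [+0.2000 +0.0667 -0.1333 +0.0000 -0.2000]
  T[4,:] = [-0.2308 -0.4615 +0.4615 +0.2308 +0.0000]
|roots of det(T-λI)|: 0.5270, 0.3787, 0.3787, 0.2064, 0.1580.
spectral radius ρ = 0.5270; 0.5270 < 1 ⇒ converges.

yes, ρ = 0.5270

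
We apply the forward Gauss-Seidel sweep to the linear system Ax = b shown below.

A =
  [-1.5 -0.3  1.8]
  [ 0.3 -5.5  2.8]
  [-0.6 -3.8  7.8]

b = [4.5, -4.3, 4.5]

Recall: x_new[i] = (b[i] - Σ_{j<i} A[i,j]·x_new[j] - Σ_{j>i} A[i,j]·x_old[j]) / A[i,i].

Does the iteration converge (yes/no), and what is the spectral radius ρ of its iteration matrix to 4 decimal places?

yes, ρ = 0.3381

Write A = D+L+U with D = diag(-1.5, -5.5, 7.8).
Gauss-Seidel: T = -(D+L)⁻¹U, row 0 first, T[0,1] = -(-0.3)/(-1.5) = -0.2000; later rows by forward substitution.
  T[0,:] = [+0.0000 -0.2000 +1.2000]
  T[1,:] = [+0.0000 -0.0109 +0.5745]
  T[2,:] = [+0.0000 -0.0207 +0.3722]
|roots of det(T-λI)|: 0.3381, 0.0232, 0.0000.
ρ = 0.3381; 0.3381 < 1 ⇒ converges.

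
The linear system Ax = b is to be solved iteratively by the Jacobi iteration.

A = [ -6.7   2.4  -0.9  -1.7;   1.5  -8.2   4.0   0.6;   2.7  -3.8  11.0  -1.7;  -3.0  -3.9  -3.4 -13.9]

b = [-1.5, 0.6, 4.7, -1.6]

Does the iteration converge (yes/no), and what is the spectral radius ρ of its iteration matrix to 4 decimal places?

yes, ρ = 0.6029

Diagonal D = diag(-6.7, -8.2, 11, -13.9); L, U strict lower/upper.
Jacobi T = -D⁻¹(L+U): T[1,3] = -(0.6)/(-8.2) = +0.0732; T[1,1] = 0.
  T[0,:] = [+0.0000  +0.3582  -0.1343  -0.2537]
  T[1,:] = [+0.1829  +0.0000  +0.4878  +0.0732]
  T[2,:] = [-0.2455  +0.3455  +0.0000  +0.1545]
  T[3,:] = [-0.2158  -0.2806  -0.2446  +0.0000]
|λ(T)| sorted: 0.6029, 0.4300, 0.4300, 0.1178.
spectral radius ρ = 0.6029; 0.6029 < 1, so it converges for any x₀.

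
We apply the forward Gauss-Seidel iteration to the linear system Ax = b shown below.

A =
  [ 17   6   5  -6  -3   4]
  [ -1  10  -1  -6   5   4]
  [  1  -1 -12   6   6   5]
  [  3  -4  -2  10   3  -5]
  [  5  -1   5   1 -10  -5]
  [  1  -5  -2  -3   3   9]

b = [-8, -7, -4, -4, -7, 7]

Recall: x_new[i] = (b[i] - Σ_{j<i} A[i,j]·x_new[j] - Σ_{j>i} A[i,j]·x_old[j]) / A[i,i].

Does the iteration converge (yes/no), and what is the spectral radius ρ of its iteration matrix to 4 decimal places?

Write A = D+L+U with D = diag(17, 10, -12, 10, -10, 9).
Gauss-Seidel: T = -(D+L)⁻¹U, row 0 first, T[0,3] = -(-6)/(17) = +0.3529; later rows by forward substitution.
  T[0,:] = [+0.0000 -0.3529 -0.2941 +0.3529 +0.1765 -0.2353]
  T[1,:] = [+0.0000 -0.0353 +0.0706 +0.6353 -0.4824 -0.4235]
  T[2,:] = [+0.0000 -0.0265 -0.0304 +0.4765 +0.5549 +0.4324]
  T[3,:] = [+0.0000 +0.0865 +0.1104 +0.2435 -0.4349 +0.4876]
  T[4,:] = [+0.0000 -0.1775 -0.1583 +0.3755 +0.3704 -0.3104]
  T[5,:] = [+0.0000 +0.1017 +0.1547 +0.3756 -0.4327 +0.1529]
|λ(T)| sorted: 0.8813, 0.3386, 0.2613, 0.2613, 0.0144, 0.0000.
ρ(T) = max|λ| = 0.8813; 0.8813 < 1 ⇒ converges.

yes, ρ = 0.8813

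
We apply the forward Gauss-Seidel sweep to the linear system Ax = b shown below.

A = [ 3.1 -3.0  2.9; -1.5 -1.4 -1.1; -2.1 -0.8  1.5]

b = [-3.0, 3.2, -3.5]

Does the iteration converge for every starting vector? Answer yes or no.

A = D + L + U where D = diag(3.1, -1.4, 1.5).
GS T = -(D+L)⁻¹U: row 0 first, T[0,1] = -(-3)/(3.1) = +0.9677; later rows by forward substitution.
  T[0,:] = [+0.0000, +0.9677, -0.9355]
  T[1,:] = [+0.0000, -1.0369, +0.2166]
  T[2,:] = [+0.0000, +0.8018, -1.1942]
|roots of det(T-λI)|: 1.5396, 0.6914, 0.0000.
ρ = 1.5396; 1.5396 > 1, so it fails to converge.

no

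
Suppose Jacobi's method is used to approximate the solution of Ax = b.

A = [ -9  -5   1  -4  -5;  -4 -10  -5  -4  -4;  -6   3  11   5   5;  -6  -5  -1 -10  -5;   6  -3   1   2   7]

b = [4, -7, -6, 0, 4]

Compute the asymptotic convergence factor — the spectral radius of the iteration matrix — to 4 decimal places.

1.3154

Let D = diag(-9, -10, 11, -10, 7); L, U the strict triangles.
Jacobi: T = -D⁻¹(L+U), T[4,0] = -(6)/(7) = -0.8571; T[4,4] = 0.
  T[0,:] = [+0.0000, -0.5556, +0.1111, -0.4444, -0.5556]
  T[1,:] = [-0.4000, +0.0000, -0.5000, -0.4000, -0.4000]
  T[2,:] = [+0.5455, -0.2727, +0.0000, -0.4545, -0.4545]
  T[3,:] = [-0.6000, -0.5000, -0.1000, +0.0000, -0.5000]
  T[4,:] = [-0.8571, +0.4286, -0.1429, -0.2857, +0.0000]
moduli |λ_i(T)| = 1.3154, 1.0346, 0.4203, 0.2333, 0.2333.
ρ(T) = max|λ| = 1.3154; 1.3154 > 1, so it fails to converge.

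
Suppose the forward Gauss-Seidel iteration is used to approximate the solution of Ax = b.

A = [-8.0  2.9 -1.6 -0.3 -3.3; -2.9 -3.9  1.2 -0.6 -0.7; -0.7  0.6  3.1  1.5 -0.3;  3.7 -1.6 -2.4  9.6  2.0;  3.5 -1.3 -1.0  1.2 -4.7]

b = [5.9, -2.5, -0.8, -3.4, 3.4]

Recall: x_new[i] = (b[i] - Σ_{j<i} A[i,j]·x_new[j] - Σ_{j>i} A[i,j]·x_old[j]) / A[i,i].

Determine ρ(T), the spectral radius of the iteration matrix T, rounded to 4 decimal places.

0.5507

Split A = D + L + U, D = diag(-8, -3.9, 3.1, 9.6, -4.7).
GS T = -(D+L)⁻¹U: row 0 first, T[0,3] = -(-0.3)/(-8) = -0.0375; later rows by forward substitution.
  T[0,:] = [+0.0000 +0.3625 -0.2000 -0.0375 -0.4125]
  T[1,:] = [+0.0000 -0.2696 +0.4564 -0.1260 +0.1272]
  T[2,:] = [+0.0000 +0.1340 -0.1335 -0.4680 -0.0210]
  T[3,:] = [+0.0000 -0.1511 +0.1198 -0.1235 -0.0334]
  T[4,:] = [+0.0000 +0.2774 -0.2162 +0.0749 -0.3464]
moduli |λ_i(T)| = 0.5507, 0.3173, 0.3173, 0.1510, 0.0000.
ρ = 0.5507; 0.5507 < 1: convergent.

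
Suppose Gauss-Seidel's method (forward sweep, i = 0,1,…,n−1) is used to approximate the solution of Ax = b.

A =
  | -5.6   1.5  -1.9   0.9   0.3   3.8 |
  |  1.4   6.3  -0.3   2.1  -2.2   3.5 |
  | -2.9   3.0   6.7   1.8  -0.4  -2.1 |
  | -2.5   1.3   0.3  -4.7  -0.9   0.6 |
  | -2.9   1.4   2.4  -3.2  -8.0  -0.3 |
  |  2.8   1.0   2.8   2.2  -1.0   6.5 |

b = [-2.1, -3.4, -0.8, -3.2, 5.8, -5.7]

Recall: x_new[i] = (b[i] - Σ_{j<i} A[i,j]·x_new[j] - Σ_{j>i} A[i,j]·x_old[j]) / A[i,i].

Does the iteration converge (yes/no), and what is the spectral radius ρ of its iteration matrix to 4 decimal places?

yes, ρ = 0.8423

Write A = D+L+U with D = diag(-5.6, 6.3, 6.7, -4.7, -8, 6.5).
Gauss-Seidel: T = -(D+L)⁻¹U, row 0 first, T[0,1] = -(1.5)/(-5.6) = +0.2679; later rows by forward substitution.
  T[0,:] = [+0.0000, +0.2679, -0.3393, +0.1607, +0.0536, +0.6786]
  T[1,:] = [+0.0000, -0.0595, +0.1230, -0.3690, +0.3373, -0.7063]
  T[2,:] = [+0.0000, +0.1426, -0.2019, -0.0338, -0.0681, +0.9234]
  T[3,:] = [+0.0000, -0.1498, +0.2016, -0.1897, -0.1310, -0.3697]
  T[4,:] = [+0.0000, -0.0048, +0.0033, -0.0571, +0.0716, +0.0178]
  T[5,:] = [+0.0000, -0.1177, +0.1465, +0.0576, +0.0097, -0.4535]
|roots of det(T-λI)|: 0.8423, 0.2707, 0.2014, 0.0754, 0.0031, 0.0000.
ρ(T) = max|λ| = 0.8423; 0.8423 < 1: convergent.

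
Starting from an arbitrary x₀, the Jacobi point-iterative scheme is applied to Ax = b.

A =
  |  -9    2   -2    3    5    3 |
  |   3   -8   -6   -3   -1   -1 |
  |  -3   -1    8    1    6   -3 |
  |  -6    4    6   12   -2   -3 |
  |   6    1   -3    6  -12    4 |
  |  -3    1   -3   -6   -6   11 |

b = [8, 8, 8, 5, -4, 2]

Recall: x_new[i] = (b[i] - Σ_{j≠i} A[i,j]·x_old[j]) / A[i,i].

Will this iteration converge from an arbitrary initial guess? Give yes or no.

Split A = D + L + U, D = diag(-9, -8, 8, 12, -12, 11).
T_J = -D⁻¹(L+U): T[0,4] = -(5)/(-9) = +0.5556; T[0,0] = 0.
  T[0,:] = [+0.0000 +0.2222 -0.2222 +0.3333 +0.5556 +0.3333]
  T[1,:] = [+0.3750 +0.0000 -0.7500 -0.3750 -0.1250 -0.1250]
  T[2,:] = [+0.3750 +0.1250 +0.0000 -0.1250 -0.7500 +0.3750]
  T[3,:] = [+0.5000 -0.3333 -0.5000 +0.0000 +0.1667 +0.2500]
  T[4,:] = [+0.5000 +0.0833 -0.2500 +0.5000 +0.0000 +0.3333]
  T[5,:] = [+0.2727 -0.0909 +0.2727 +0.5455 +0.5455 +0.0000]
|roots of det(T-λI)|: 1.2224, 0.7010, 0.7010, 0.4587, 0.3514, 0.3514.
ρ = 1.2224; 1.2224 > 1: divergent.

no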